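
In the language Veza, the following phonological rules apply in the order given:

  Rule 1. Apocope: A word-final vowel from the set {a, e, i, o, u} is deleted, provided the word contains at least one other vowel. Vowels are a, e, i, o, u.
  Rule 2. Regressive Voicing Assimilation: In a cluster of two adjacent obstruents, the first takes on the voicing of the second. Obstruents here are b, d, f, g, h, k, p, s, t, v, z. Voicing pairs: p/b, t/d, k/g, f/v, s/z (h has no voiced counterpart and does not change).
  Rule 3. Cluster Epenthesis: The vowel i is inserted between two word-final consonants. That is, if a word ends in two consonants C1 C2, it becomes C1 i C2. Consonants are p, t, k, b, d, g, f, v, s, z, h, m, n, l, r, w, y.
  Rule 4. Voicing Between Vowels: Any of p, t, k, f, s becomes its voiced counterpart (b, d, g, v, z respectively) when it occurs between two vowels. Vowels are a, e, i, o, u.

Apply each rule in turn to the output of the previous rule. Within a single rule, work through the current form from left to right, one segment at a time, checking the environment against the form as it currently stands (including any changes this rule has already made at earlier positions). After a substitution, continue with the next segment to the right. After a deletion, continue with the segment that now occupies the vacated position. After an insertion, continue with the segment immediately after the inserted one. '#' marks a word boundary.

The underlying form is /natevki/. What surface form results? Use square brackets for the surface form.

[nadevik]

Rule 1 Apocope: [natevki] → [natevk]
Rule 2 Regressive Voicing Assimilation: [natevk] → [natefk]
Rule 3 Cluster Epenthesis: [natefk] → [natefik]
Rule 4 Voicing Between Vowels: [natefik] → [nadevik]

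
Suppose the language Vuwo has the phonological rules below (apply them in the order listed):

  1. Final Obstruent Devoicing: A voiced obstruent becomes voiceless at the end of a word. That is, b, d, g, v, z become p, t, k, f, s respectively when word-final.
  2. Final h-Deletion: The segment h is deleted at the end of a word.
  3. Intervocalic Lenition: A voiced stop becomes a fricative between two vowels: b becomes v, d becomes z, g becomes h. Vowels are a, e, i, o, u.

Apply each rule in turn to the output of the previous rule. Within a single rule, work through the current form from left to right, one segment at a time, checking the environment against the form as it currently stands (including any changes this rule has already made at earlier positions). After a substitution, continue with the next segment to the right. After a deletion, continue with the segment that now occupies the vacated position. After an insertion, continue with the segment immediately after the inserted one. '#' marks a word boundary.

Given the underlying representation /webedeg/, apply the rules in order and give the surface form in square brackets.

[wevezek]

1 Final Obstruent Devoicing: [webedeg] → [webedek]
2 Final h-Deletion: no change — [webedek]
3 Intervocalic Lenition: [webedek] → [wevezek]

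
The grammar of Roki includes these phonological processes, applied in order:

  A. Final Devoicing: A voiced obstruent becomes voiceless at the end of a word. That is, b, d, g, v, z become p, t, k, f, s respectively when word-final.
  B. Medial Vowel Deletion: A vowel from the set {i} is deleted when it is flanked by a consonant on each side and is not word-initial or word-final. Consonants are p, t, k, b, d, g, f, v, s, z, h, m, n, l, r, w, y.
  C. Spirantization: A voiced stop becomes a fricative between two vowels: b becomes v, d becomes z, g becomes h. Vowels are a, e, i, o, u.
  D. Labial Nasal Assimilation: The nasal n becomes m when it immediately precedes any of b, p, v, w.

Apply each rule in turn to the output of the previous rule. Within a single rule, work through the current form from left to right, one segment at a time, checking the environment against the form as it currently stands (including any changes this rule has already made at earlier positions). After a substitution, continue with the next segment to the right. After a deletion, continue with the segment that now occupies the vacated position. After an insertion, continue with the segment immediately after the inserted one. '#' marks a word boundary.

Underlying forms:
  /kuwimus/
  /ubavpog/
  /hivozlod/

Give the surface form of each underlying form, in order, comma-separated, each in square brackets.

[kuwmus], [uvavpok], [hvozlot]

/kuwimus/:
  A Final Devoicing: no change — [kuwimus]
  B Medial Vowel Deletion: [kuwimus] → [kuwmus]
  C Spirantization: no change — [kuwmus]
  D Labial Nasal Assimilation: no change — [kuwmus]
/ubavpog/:
  A Final Devoicing: [ubavpog] → [ubavpok]
  B Medial Vowel Deletion: no change — [ubavpok]
  C Spirantization: [ubavpok] → [uvavpok]
  D Labial Nasal Assimilation: no change — [uvavpok]
/hivozlod/:
  A Final Devoicing: [hivozlod] → [hivozlot]
  B Medial Vowel Deletion: [hivozlot] → [hvozlot]
  C Spirantization: no change — [hvozlot]
  D Labial Nasal Assimilation: no change — [hvozlot]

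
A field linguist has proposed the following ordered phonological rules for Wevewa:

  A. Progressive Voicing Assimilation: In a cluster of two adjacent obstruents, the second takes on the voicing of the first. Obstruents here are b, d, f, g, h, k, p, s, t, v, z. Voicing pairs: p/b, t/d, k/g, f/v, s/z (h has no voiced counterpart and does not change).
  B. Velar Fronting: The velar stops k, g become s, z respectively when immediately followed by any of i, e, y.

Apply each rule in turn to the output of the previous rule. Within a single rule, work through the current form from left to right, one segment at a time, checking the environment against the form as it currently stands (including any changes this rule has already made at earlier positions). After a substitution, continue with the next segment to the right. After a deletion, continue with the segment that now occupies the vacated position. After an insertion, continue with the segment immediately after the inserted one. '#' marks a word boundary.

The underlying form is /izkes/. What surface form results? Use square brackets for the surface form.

[izzes]

A Progressive Voicing Assimilation: [izkes] → [izges]
B Velar Fronting: [izges] → [izzes]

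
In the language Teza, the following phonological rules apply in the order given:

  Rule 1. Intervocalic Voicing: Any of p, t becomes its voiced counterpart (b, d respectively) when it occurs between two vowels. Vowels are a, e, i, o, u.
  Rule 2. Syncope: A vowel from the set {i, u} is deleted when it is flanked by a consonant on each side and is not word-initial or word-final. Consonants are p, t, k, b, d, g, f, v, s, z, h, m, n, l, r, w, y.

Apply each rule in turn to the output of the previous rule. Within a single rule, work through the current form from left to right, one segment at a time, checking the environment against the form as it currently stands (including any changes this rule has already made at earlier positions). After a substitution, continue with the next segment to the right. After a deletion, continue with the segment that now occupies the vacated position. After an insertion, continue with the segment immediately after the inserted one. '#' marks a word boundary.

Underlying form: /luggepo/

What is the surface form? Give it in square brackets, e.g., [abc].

[lggebo]

Rule 1 Intervocalic Voicing: [luggepo] → [luggebo]
Rule 2 Syncope: [luggebo] → [lggebo]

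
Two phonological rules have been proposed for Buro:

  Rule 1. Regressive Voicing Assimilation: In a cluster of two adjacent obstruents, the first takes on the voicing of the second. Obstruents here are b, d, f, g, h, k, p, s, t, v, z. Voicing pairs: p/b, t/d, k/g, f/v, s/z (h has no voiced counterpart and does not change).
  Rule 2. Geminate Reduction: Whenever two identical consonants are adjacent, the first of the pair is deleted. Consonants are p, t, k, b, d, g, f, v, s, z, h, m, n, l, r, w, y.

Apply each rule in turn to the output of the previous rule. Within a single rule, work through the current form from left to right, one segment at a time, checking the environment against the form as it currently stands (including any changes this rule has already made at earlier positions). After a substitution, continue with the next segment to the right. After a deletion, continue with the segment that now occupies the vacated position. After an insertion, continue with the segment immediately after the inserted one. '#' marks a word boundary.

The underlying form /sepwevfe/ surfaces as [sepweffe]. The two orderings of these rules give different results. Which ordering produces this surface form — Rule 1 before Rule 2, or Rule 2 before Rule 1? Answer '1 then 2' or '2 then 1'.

2 then 1

Order 1 then 2:
  1 Regressive Voicing Assimilation: [sepwevfe] → [sepweffe]
  2 Geminate Reduction: [sepweffe] → [sepwefe]
  result: [sepwefe]
Order 2 then 1:
  2 Geminate Reduction: no change — [sepwevfe]
  1 Regressive Voicing Assimilation: [sepwevfe] → [sepweffe]
  result: [sepweffe]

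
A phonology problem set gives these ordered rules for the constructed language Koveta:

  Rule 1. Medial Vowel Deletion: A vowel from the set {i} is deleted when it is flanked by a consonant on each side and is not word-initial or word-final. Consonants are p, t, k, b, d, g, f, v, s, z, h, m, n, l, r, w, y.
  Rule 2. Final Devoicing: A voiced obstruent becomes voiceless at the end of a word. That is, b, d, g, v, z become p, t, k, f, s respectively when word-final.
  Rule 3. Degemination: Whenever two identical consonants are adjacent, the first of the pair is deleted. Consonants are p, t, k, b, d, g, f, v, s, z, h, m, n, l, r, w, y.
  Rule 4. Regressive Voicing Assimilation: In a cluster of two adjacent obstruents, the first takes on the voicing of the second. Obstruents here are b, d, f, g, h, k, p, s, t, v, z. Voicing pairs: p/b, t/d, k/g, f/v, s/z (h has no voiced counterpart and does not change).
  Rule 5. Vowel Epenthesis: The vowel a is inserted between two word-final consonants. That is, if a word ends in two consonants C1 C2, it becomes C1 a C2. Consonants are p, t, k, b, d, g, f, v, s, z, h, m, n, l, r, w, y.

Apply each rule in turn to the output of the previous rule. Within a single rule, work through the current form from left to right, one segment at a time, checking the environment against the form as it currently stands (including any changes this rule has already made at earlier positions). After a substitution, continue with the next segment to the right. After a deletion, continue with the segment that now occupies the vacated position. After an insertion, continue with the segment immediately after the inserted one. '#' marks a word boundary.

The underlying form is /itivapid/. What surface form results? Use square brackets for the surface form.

[idvapat]

Rule 1 Medial Vowel Deletion: [itivapid] → [itvapd]
Rule 2 Final Devoicing: [itvapd] → [itvapt]
Rule 3 Degemination: no change — [itvapt]
Rule 4 Regressive Voicing Assimilation: [itvapt] → [idvapt]
Rule 5 Vowel Epenthesis: [idvapt] → [idvapat]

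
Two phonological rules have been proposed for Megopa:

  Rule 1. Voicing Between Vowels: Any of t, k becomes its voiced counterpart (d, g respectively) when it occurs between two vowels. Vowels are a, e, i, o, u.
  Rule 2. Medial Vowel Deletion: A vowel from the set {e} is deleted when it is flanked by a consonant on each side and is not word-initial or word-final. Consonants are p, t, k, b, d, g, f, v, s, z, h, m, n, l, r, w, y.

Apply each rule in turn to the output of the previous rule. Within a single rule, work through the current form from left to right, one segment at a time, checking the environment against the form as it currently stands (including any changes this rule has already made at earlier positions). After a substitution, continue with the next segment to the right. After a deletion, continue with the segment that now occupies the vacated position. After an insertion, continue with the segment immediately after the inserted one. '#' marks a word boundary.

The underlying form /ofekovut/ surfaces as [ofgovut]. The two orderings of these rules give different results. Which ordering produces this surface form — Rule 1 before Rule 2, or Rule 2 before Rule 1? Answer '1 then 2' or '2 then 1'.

Order 1 then 2:
  1 Voicing Between Vowels: [ofekovut] → [ofegovut]
  2 Medial Vowel Deletion: [ofegovut] → [ofgovut]
  result: [ofgovut]
Order 2 then 1:
  2 Medial Vowel Deletion: [ofekovut] → [ofkovut]
  1 Voicing Between Vowels: no change — [ofkovut]
  result: [ofkovut]

1 then 2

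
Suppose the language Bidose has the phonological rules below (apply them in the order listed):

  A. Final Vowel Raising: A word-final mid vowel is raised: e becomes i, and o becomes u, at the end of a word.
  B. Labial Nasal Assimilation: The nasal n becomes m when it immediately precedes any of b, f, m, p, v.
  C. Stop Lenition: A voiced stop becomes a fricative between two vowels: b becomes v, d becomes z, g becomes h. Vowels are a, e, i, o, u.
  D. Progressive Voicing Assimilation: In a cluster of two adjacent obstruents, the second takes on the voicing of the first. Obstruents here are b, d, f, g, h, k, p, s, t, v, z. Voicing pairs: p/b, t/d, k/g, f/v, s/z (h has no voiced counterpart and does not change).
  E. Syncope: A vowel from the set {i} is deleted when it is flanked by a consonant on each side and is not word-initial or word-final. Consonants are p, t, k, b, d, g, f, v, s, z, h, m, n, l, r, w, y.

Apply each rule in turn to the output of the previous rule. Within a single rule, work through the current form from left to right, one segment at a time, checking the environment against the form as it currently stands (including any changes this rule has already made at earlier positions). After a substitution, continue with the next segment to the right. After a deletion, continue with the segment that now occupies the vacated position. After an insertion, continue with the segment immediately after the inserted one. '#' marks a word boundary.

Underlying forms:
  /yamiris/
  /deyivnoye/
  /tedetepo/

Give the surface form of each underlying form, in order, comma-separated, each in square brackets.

/yamiris/:
  A Final Vowel Raising: no change — [yamiris]
  B Labial Nasal Assimilation: no change — [yamiris]
  C Stop Lenition: no change — [yamiris]
  D Progressive Voicing Assimilation: no change — [yamiris]
  E Syncope: [yamiris] → [yamrs]
/deyivnoye/:
  A Final Vowel Raising: [deyivnoye] → [deyivnoyi]
  B Labial Nasal Assimilation: no change — [deyivnoyi]
  C Stop Lenition: no change — [deyivnoyi]
  D Progressive Voicing Assimilation: no change — [deyivnoyi]
  E Syncope: [deyivnoyi] → [deyvnoyi]
/tedetepo/:
  A Final Vowel Raising: [tedetepo] → [tedetepu]
  B Labial Nasal Assimilation: no change — [tedetepu]
  C Stop Lenition: [tedetepu] → [tezetepu]
  D Progressive Voicing Assimilation: no change — [tezetepu]
  E Syncope: no change — [tezetepu]

[yamrs], [deyvnoyi], [tezetepu]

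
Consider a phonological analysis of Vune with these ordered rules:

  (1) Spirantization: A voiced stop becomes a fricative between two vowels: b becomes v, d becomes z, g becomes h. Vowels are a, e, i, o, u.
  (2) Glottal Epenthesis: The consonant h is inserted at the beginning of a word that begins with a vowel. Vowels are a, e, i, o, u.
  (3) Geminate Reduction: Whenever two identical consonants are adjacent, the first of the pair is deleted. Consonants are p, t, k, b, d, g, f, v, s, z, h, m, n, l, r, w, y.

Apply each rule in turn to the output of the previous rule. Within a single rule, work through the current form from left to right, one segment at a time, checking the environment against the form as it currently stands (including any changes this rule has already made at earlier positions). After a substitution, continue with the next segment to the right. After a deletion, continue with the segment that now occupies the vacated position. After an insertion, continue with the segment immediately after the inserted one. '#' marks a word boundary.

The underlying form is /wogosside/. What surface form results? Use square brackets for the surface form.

[wohosize]

(1) Spirantization: [wogosside] → [wohossize]
(2) Glottal Epenthesis: no change — [wohossize]
(3) Geminate Reduction: [wohossize] → [wohosize]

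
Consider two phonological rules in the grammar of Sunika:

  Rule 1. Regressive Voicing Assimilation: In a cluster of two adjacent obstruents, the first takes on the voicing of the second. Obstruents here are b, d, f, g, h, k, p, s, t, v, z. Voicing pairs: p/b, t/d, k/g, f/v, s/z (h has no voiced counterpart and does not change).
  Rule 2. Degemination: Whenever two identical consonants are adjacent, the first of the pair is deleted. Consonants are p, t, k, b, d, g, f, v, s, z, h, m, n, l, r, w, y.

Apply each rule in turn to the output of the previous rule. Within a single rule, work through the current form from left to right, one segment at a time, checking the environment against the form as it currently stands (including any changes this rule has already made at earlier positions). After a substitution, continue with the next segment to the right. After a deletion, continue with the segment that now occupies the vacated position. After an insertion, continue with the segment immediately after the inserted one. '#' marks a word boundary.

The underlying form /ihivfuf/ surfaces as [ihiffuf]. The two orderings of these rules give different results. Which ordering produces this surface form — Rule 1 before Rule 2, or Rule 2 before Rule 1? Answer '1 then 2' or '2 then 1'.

2 then 1

Order 1 then 2:
  1 Regressive Voicing Assimilation: [ihivfuf] → [ihiffuf]
  2 Degemination: [ihiffuf] → [ihifuf]
  result: [ihifuf]
Order 2 then 1:
  2 Degemination: no change — [ihivfuf]
  1 Regressive Voicing Assimilation: [ihivfuf] → [ihiffuf]
  result: [ihiffuf]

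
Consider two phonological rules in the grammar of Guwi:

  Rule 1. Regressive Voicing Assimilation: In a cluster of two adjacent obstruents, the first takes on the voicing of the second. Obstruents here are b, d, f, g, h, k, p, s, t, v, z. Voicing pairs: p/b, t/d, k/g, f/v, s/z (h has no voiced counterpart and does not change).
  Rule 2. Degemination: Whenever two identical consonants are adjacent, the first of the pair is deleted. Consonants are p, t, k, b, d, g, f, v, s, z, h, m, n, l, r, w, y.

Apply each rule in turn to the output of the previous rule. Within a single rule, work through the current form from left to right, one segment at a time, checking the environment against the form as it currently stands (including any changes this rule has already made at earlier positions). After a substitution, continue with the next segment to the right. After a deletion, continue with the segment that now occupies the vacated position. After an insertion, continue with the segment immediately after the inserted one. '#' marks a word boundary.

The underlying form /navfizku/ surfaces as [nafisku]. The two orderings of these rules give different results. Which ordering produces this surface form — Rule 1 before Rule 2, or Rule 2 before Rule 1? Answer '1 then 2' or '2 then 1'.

1 then 2

Order 1 then 2:
  1 Regressive Voicing Assimilation: [navfizku] → [naffisku]
  2 Degemination: [naffisku] → [nafisku]
  result: [nafisku]
Order 2 then 1:
  2 Degemination: no change — [navfizku]
  1 Regressive Voicing Assimilation: [navfizku] → [naffisku]
  result: [naffisku]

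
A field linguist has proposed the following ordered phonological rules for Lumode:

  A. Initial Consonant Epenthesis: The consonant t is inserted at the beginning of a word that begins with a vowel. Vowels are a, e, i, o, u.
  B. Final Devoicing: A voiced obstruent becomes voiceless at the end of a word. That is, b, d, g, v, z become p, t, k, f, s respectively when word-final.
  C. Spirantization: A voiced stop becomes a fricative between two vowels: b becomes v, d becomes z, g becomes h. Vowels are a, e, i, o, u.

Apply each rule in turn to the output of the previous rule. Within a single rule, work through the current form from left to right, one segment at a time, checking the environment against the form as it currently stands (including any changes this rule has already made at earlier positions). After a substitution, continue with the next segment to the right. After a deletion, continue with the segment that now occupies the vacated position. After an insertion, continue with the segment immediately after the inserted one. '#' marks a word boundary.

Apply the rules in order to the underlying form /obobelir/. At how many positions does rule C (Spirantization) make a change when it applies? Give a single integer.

A Initial Consonant Epenthesis: [obobelir] → [tobobelir]
B Final Devoicing: no change — [tobobelir]
C Spirantization: [tobobelir] → [tovovelir]
Rule C changed 2 position(s).

2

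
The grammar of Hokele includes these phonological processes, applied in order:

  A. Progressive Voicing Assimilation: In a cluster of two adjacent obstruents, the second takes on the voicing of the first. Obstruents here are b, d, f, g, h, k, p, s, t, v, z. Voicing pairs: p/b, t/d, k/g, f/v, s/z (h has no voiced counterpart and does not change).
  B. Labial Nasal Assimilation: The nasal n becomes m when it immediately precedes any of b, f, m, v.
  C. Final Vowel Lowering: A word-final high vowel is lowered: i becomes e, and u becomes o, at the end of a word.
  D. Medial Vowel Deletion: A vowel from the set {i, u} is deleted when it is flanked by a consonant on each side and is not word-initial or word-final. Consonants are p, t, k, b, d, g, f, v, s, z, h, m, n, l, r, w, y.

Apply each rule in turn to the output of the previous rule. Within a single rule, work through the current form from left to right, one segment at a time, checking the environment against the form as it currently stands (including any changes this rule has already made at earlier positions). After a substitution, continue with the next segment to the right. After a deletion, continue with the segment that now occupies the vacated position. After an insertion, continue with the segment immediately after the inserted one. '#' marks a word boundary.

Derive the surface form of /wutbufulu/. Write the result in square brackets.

A Progressive Voicing Assimilation: [wutbufulu] → [wutpufulu]
B Labial Nasal Assimilation: no change — [wutpufulu]
C Final Vowel Lowering: [wutpufulu] → [wutpufulo]
D Medial Vowel Deletion: [wutpufulo] → [wtpflo]

[wtpflo]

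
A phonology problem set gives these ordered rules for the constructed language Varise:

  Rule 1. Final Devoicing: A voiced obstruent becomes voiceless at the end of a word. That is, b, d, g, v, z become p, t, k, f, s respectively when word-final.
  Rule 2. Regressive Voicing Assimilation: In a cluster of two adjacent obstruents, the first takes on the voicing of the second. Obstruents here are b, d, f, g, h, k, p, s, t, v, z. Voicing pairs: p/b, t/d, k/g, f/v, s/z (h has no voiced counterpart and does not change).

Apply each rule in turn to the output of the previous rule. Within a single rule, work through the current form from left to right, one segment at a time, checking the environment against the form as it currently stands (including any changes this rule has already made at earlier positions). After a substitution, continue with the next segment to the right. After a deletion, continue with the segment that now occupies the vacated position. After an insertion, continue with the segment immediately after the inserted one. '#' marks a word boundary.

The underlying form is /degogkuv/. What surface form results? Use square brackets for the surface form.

Rule 1 Final Devoicing: [degogkuv] → [degogkuf]
Rule 2 Regressive Voicing Assimilation: [degogkuf] → [degokkuf]

[degokkuf]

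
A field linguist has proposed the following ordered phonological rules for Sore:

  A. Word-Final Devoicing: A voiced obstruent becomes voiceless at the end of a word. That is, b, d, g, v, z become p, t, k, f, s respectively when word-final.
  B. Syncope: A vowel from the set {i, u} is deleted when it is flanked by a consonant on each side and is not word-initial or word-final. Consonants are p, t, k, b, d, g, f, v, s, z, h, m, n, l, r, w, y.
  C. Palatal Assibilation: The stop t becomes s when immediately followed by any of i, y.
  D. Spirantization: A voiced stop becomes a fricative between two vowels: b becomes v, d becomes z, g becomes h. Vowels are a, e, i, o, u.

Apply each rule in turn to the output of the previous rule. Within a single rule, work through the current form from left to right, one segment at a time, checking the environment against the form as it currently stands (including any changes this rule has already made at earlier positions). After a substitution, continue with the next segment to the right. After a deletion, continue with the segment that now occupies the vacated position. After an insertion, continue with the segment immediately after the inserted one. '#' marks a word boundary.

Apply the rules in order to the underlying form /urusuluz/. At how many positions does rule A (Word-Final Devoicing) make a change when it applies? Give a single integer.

1

A Word-Final Devoicing: [urusuluz] → [urusulus]
B Syncope: [urusulus] → [ursls]
C Palatal Assibilation: no change — [ursls]
D Spirantization: no change — [ursls]
Rule A changed 1 position(s).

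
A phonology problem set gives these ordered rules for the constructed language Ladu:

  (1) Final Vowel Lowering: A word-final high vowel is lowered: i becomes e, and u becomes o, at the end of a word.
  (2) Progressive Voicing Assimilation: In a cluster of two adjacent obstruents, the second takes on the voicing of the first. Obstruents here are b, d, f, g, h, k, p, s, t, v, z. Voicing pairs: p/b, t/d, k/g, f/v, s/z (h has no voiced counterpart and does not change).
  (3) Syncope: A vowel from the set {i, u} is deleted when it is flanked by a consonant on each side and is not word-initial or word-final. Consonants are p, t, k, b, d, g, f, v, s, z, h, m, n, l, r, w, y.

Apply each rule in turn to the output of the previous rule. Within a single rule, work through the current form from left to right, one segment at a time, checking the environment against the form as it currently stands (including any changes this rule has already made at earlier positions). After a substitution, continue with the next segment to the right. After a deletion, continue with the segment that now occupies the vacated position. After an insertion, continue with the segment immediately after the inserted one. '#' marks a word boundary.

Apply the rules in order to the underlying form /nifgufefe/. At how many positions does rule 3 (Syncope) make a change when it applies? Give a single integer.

(1) Final Vowel Lowering: no change — [nifgufefe]
(2) Progressive Voicing Assimilation: [nifgufefe] → [nifkufefe]
(3) Syncope: [nifkufefe] → [nfkfefe]
Rule 3 changed 2 position(s).

2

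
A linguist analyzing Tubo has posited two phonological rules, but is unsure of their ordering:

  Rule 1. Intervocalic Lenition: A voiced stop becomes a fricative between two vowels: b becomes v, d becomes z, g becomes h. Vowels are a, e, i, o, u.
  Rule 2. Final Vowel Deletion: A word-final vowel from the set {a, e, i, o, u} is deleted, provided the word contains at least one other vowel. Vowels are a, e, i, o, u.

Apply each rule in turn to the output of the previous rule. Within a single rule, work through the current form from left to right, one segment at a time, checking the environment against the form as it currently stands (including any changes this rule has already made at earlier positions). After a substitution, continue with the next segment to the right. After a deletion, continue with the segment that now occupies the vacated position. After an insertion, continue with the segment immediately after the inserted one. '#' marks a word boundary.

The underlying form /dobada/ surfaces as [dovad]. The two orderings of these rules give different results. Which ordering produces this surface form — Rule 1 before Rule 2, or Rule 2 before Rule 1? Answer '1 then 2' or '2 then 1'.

Order 1 then 2:
  1 Intervocalic Lenition: [dobada] → [dovaza]
  2 Final Vowel Deletion: [dovaza] → [dovaz]
  result: [dovaz]
Order 2 then 1:
  2 Final Vowel Deletion: [dobada] → [dobad]
  1 Intervocalic Lenition: [dobad] → [dovad]
  result: [dovad]

2 then 1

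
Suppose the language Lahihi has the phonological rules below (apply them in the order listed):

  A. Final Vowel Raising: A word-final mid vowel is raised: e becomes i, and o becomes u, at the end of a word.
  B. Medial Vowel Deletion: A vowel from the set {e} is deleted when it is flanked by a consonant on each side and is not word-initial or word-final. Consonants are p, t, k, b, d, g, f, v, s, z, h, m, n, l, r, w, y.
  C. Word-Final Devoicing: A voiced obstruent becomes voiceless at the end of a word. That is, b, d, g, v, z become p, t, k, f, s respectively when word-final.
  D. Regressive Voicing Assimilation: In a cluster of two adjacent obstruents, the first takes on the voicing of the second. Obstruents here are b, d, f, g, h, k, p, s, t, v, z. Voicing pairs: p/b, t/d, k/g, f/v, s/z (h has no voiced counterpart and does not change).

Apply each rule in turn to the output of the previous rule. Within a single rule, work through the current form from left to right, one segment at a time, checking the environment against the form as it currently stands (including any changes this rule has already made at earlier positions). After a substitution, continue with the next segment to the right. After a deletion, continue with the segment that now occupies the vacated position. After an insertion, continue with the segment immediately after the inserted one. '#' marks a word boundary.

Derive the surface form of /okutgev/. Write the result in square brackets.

A Final Vowel Raising: no change — [okutgev]
B Medial Vowel Deletion: [okutgev] → [okutgv]
C Word-Final Devoicing: [okutgv] → [okutgf]
D Regressive Voicing Assimilation: [okutgf] → [okudkf]

[okudkf]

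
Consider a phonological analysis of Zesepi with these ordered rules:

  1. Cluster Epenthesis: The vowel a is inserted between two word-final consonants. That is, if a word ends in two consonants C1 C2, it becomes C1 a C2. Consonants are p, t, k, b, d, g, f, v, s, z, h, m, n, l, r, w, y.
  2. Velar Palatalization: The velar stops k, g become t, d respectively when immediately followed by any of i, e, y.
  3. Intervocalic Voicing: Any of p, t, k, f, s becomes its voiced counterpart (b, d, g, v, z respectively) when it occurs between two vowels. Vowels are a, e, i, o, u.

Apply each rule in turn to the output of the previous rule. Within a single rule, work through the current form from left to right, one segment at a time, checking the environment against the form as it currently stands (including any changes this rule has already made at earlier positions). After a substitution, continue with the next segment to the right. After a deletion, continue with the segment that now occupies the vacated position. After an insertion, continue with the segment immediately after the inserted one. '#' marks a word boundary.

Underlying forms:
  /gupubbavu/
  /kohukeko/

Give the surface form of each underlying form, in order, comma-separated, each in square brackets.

[gububbavu], [kohudego]

/gupubbavu/:
  1 Cluster Epenthesis: no change — [gupubbavu]
  2 Velar Palatalization: no change — [gupubbavu]
  3 Intervocalic Voicing: [gupubbavu] → [gububbavu]
/kohukeko/:
  1 Cluster Epenthesis: no change — [kohukeko]
  2 Velar Palatalization: [kohukeko] → [kohuteko]
  3 Intervocalic Voicing: [kohuteko] → [kohudego]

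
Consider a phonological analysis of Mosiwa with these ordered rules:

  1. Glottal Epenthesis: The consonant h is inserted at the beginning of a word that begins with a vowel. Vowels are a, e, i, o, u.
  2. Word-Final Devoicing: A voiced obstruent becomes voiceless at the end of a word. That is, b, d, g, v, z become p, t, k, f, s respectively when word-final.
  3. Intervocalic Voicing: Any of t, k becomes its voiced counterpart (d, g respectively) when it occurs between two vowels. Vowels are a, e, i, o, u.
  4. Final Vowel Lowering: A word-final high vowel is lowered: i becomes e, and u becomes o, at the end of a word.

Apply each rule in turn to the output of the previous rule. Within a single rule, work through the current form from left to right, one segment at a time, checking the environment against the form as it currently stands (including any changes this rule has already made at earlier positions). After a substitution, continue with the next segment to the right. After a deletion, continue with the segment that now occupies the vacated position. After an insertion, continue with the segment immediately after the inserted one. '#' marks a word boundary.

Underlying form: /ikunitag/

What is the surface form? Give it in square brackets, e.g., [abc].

1 Glottal Epenthesis: [ikunitag] → [hikunitag]
2 Word-Final Devoicing: [hikunitag] → [hikunitak]
3 Intervocalic Voicing: [hikunitak] → [higunidak]
4 Final Vowel Lowering: no change — [higunidak]

[higunidak]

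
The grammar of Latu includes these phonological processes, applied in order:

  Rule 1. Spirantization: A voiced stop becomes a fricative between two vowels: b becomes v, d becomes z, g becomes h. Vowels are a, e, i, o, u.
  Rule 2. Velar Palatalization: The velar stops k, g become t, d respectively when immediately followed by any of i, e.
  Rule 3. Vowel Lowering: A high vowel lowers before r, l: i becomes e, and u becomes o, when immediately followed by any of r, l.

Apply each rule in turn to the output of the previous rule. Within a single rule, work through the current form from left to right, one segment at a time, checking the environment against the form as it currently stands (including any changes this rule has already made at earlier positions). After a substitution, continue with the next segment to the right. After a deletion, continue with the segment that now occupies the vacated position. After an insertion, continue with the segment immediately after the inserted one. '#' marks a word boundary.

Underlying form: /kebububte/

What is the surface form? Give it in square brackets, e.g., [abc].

Rule 1 Spirantization: [kebububte] → [kevuvubte]
Rule 2 Velar Palatalization: [kevuvubte] → [tevuvubte]
Rule 3 Vowel Lowering: no change — [tevuvubte]

[tevuvubte]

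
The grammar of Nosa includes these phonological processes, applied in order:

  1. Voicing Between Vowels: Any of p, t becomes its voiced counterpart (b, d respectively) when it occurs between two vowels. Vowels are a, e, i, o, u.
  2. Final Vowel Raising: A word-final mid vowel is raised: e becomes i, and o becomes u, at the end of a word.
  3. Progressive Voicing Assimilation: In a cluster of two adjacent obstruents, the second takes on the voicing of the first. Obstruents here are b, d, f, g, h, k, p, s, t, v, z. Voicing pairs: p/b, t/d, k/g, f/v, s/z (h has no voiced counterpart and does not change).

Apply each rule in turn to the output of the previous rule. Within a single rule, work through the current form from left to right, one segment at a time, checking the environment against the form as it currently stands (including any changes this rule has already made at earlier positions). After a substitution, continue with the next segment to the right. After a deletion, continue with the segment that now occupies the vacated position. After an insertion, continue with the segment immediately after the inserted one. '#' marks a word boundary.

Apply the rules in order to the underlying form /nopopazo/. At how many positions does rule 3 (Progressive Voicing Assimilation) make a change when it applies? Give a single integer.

0

1 Voicing Between Vowels: [nopopazo] → [nobobazo]
2 Final Vowel Raising: [nobobazo] → [nobobazu]
3 Progressive Voicing Assimilation: no change — [nobobazu]
Rule 3 changed 0 position(s).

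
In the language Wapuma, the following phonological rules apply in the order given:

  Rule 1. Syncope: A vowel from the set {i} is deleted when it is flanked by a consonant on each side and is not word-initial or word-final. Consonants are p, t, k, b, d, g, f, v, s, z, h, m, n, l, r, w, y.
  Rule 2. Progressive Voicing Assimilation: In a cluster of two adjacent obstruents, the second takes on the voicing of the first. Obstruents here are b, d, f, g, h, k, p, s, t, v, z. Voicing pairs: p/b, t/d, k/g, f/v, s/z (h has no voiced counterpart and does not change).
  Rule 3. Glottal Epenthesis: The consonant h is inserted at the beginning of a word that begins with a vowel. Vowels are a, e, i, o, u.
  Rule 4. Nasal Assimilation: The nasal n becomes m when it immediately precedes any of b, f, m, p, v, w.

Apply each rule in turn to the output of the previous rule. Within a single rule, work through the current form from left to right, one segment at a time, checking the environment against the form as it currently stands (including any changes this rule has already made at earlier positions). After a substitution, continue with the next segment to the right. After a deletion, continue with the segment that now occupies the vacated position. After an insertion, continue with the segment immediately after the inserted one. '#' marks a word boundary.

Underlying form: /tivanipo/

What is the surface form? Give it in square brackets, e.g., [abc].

Rule 1 Syncope: [tivanipo] → [tvanpo]
Rule 2 Progressive Voicing Assimilation: [tvanpo] → [tfanpo]
Rule 3 Glottal Epenthesis: no change — [tfanpo]
Rule 4 Nasal Assimilation: [tfanpo] → [tfampo]

[tfampo]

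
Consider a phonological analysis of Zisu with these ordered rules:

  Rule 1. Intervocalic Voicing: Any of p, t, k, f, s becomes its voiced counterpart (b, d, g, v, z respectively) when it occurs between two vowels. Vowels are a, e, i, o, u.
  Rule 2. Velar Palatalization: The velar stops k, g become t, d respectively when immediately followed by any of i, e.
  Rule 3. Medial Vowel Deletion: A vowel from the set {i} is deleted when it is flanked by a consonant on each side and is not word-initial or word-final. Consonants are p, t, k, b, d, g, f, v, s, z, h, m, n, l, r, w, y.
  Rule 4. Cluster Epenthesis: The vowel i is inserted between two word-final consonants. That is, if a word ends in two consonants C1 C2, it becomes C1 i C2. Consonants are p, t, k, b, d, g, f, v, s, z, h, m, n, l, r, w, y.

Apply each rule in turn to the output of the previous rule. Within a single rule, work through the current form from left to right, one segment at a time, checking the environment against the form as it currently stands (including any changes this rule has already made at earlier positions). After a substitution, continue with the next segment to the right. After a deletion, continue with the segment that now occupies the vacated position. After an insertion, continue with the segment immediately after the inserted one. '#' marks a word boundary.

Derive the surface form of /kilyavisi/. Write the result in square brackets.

Rule 1 Intervocalic Voicing: [kilyavisi] → [kilyavizi]
Rule 2 Velar Palatalization: [kilyavizi] → [tilyavizi]
Rule 3 Medial Vowel Deletion: [tilyavizi] → [tlyavzi]
Rule 4 Cluster Epenthesis: no change — [tlyavzi]

[tlyavzi]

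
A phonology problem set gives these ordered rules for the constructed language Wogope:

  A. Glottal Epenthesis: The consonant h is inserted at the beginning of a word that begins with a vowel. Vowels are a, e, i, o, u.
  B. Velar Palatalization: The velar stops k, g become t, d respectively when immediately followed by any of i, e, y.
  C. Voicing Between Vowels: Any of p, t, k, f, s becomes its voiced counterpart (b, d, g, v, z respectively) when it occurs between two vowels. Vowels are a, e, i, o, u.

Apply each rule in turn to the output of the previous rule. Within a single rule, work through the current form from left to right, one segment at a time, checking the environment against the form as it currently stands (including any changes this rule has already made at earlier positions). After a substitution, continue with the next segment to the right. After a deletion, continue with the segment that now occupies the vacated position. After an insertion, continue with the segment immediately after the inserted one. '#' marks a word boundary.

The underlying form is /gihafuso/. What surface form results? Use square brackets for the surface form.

[dihavuzo]

A Glottal Epenthesis: no change — [gihafuso]
B Velar Palatalization: [gihafuso] → [dihafuso]
C Voicing Between Vowels: [dihafuso] → [dihavuzo]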